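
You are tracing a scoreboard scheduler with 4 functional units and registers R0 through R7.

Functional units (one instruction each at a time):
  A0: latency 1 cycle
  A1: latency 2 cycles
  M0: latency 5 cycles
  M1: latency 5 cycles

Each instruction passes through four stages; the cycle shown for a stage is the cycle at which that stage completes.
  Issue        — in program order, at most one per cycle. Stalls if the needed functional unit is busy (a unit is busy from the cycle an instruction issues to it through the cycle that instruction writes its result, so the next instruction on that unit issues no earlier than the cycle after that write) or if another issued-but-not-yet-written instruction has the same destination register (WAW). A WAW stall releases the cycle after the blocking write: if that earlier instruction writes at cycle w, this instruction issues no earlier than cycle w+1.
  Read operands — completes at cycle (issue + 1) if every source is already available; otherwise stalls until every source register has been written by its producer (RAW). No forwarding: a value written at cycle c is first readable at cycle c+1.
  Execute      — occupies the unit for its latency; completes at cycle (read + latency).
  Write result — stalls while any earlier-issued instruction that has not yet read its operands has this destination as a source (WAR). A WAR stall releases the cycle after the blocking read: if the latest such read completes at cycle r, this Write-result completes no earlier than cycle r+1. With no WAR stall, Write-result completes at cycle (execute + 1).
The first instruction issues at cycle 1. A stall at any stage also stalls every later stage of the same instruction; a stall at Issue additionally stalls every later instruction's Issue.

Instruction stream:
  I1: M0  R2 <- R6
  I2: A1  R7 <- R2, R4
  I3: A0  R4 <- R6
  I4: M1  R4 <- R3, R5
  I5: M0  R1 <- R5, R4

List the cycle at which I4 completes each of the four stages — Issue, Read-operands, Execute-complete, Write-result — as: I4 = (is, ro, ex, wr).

I1  is:1  ro:2  ex:7  wr:8
I2  is:2  ro:9  ex:11  wr:12  — RAW R2: wait I1 write@8
I3  is:3  ro:4  ex:5  wr:10  — WAR R4: wait I2 read@9
I4  is:11  ro:12  ex:17  wr:18  — WAW R4: wait I3 write@10
I5  is:12  ro:19  ex:24  wr:25  — RAW R4: wait I4 write@18

I4 = (11, 12, 17, 18)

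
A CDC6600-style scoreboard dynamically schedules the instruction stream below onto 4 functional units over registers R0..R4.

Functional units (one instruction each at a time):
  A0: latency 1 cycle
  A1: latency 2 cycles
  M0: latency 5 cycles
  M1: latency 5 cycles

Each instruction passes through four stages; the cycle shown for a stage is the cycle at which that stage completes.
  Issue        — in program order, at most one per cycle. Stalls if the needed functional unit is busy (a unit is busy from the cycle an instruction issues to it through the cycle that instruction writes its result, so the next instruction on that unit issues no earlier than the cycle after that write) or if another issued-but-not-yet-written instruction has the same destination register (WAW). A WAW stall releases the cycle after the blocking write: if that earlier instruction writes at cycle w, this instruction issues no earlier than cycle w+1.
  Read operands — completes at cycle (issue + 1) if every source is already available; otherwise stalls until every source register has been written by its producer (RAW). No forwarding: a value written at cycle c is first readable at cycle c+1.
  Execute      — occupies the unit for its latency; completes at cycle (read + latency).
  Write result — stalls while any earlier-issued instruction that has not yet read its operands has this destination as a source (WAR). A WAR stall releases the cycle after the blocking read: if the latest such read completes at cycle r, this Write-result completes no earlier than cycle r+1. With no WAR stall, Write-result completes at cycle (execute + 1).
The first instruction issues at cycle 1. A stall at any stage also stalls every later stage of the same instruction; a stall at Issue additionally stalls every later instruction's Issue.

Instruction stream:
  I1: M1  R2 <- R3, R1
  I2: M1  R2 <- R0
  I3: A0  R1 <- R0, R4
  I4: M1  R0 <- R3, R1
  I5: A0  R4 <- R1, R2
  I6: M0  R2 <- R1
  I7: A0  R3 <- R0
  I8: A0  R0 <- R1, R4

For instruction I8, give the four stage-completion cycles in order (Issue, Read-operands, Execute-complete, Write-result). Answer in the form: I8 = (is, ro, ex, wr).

I8 = (28, 29, 30, 31)

1) issue 1, read 2, done 7, write 8
2) issue 9, read 10, done 15, write 16  <struct: M1 busy until I1 writes@8>
3) issue 10, read 11, done 12, write 13
4) issue 17, read 18, done 23, write 24  <struct: M1 busy until I2 writes@16>
5) issue 18, read 19, done 20, write 21
6) issue 19, read 20, done 25, write 26
7) issue 22, read 25, done 26, write 27  <struct: A0 busy until I5 writes@21 / RAW R0: wait I4 write@24>
8) issue 28, read 29, done 30, write 31  <struct: A0 busy until I7 writes@27>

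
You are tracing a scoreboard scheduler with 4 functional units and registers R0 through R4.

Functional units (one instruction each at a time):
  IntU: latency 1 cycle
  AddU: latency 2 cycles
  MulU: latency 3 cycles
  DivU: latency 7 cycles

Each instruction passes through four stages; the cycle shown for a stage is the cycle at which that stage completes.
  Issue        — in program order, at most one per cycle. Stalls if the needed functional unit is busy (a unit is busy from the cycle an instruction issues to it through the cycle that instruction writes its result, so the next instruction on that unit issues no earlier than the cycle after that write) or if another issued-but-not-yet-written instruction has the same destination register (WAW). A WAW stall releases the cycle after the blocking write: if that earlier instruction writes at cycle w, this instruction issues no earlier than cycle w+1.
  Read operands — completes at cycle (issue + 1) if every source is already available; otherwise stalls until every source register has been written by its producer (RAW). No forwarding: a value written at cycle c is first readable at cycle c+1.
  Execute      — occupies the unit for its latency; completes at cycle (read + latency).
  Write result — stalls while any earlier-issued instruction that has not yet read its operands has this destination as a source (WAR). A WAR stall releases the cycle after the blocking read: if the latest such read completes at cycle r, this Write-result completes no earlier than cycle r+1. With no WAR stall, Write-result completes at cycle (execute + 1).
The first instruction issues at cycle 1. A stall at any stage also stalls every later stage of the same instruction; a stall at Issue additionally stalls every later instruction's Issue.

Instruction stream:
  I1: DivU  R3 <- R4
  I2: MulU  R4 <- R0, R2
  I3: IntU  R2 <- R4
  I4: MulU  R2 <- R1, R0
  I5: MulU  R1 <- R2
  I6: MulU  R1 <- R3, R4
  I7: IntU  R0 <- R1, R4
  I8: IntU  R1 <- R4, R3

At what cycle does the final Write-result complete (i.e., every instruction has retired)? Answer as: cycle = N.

  I1 | 1 | 2 | 9 | 10
  I2 | 2 | 3 | 6 | 7
  I3 | 3 | 8 | 9 | 10   RAW R4: wait I2 write@7
  I4 | 11 | 12 | 15 | 16   WAW R2: wait I3 write@10
  I5 | 17 | 18 | 21 | 22   struct: MulU busy until I4 writes@16
  I6 | 23 | 24 | 27 | 28   struct: MulU busy until I5 writes@22
  I7 | 24 | 29 | 30 | 31   RAW R1: wait I6 write@28
  I8 | 32 | 33 | 34 | 35   struct: IntU busy until I7 writes@31

cycle = 35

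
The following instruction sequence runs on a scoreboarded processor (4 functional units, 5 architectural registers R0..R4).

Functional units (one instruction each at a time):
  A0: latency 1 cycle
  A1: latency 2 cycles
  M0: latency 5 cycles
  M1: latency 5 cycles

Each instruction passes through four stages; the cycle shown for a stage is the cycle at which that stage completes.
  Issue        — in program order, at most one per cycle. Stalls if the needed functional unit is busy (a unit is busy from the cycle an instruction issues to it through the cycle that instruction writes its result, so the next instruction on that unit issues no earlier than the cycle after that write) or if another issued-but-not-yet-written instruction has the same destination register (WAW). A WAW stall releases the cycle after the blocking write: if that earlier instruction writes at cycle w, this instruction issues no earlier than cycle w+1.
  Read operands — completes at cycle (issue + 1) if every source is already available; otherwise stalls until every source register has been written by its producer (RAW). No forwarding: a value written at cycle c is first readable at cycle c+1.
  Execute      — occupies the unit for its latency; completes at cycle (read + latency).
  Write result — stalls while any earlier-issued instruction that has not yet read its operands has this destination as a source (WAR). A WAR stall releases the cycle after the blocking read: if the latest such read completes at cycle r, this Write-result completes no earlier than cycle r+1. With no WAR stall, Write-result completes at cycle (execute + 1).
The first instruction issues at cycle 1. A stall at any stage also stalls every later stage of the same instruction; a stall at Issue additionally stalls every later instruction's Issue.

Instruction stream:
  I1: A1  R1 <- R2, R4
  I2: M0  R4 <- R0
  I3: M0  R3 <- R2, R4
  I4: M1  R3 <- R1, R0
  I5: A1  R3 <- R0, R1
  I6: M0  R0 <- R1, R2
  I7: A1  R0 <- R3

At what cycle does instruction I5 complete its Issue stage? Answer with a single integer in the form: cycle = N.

[1] I1→A1
[2] I1 RO | I2→M0
[3] I2 RO
[4] I1 EX
[5] I1 WR R1
[8] I2 EX
[9] I2 WR R4
[10] I3→M0
[11] I3 RO
[16] I3 EX
[17] I3 WR R3
[18] I4→M1
[19] I4 RO
[24] I4 EX
[25] I4 WR R3
[26] I5→A1
[27] I5 RO | I6→M0
[28] I6 RO
[29] I5 EX
[30] I5 WR R3
[33] I6 EX
[34] I6 WR R0
[35] I7→A1
[36] I7 RO
[38] I7 EX
[39] I7 WR R0

cycle = 26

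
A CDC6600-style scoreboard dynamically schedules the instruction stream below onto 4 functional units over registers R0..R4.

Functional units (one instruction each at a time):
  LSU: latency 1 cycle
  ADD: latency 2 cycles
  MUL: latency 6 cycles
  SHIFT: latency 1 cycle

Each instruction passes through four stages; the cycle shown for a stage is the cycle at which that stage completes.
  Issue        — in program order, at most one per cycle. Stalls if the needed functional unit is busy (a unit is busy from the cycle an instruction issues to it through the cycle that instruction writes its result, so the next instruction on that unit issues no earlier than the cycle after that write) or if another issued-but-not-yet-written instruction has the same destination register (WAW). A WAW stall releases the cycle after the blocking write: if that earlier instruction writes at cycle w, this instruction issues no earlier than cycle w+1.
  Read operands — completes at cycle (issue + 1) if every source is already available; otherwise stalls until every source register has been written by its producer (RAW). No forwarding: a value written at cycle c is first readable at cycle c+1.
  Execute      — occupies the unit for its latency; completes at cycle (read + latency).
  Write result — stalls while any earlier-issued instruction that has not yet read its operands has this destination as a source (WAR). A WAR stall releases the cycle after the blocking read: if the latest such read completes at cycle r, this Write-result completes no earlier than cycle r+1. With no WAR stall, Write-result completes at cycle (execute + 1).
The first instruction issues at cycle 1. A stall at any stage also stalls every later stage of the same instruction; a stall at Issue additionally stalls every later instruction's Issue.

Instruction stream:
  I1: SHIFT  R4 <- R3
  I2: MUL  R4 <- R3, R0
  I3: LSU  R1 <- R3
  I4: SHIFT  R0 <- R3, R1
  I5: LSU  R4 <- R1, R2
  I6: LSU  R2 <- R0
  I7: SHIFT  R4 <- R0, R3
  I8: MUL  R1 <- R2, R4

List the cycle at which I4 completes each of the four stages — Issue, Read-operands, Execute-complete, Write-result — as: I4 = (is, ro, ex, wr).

t=1  I1 dispatched to SHIFT
t=2  I1 operands ready
t=3  I1 complete
t=4  R4←I1
t=5  I2 dispatched to MUL
t=6  I2 operands ready · I3 dispatched to LSU
t=7  I3 operands ready · I4 dispatched to SHIFT
t=8  I3 complete
t=9  R1←I3
t=10  I4 operands ready
t=11  I4 complete
t=12  I2 complete · R0←I4
t=13  R4←I2
t=14  I5 dispatched to LSU
t=15  I5 operands ready
t=16  I5 complete
t=17  R4←I5
t=18  I6 dispatched to LSU
t=19  I6 operands ready · I7 dispatched to SHIFT
t=20  I6 complete · I7 operands ready · I8 dispatched to MUL
t=21  R2←I6 · I7 complete
t=22  R4←I7
t=23  I8 operands ready
t=29  I8 complete
t=30  R1←I8

I4 = (7, 10, 11, 12)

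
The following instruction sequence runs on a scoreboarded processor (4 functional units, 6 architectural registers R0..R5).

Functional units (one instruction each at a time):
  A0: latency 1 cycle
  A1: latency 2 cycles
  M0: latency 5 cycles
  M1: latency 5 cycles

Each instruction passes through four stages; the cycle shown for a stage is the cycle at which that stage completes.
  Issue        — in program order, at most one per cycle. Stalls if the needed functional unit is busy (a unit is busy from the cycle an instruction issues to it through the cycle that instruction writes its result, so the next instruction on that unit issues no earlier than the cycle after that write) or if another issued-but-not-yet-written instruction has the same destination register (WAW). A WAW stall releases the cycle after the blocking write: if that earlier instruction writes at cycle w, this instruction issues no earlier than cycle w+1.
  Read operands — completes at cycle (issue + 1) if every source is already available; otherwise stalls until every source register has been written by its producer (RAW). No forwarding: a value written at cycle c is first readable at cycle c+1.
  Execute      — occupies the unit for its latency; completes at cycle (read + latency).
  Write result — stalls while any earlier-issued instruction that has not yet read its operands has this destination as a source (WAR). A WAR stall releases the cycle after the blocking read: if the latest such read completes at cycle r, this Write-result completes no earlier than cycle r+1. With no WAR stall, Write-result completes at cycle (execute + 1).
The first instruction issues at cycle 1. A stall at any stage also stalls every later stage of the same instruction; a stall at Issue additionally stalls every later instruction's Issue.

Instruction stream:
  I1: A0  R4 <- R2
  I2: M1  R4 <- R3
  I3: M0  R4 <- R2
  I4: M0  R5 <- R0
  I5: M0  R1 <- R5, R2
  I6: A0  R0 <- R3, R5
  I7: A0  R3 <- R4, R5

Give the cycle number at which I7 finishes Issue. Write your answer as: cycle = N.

cycle = 34

t=1  I1→A0
t=2  I1 RO
t=3  I1 EX
t=4  I1 WR R4
t=5  I2→M1
t=6  I2 RO
t=11  I2 EX
t=12  I2 WR R4
t=13  I3→M0
t=14  I3 RO
t=19  I3 EX
t=20  I3 WR R4
t=21  I4→M0
t=22  I4 RO
t=27  I4 EX
t=28  I4 WR R5
t=29  I5→M0
t=30  I5 RO | I6→A0
t=31  I6 RO
t=32  I6 EX
t=33  I6 WR R0
t=34  I7→A0
t=35  I5 EX | I7 RO
t=36  I5 WR R1 | I7 EX
t=37  I7 WR R3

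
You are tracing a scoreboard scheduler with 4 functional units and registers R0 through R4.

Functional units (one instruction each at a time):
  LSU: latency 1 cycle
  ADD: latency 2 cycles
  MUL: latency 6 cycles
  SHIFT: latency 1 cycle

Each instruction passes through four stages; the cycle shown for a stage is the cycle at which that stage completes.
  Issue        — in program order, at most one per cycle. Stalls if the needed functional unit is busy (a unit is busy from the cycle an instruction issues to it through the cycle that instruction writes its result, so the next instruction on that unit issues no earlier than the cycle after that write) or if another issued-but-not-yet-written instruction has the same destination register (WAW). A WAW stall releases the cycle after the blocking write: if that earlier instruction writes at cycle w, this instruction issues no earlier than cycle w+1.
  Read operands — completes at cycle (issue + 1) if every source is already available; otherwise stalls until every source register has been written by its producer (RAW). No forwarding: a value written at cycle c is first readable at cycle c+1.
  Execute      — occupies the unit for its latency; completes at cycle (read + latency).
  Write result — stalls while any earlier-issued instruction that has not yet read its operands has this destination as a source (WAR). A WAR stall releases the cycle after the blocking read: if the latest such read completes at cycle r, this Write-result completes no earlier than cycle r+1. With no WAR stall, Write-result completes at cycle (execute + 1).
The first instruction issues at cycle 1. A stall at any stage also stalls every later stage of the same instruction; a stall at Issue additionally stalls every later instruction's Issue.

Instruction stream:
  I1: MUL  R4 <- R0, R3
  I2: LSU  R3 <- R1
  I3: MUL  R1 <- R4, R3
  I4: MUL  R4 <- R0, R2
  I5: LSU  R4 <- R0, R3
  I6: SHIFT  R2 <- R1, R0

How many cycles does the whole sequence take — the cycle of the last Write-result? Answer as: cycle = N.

cycle = 32

t=1  I1→MUL
t=2  I1 RO; I2→LSU
t=3  I2 RO
t=4  I2 EX
t=5  I2 WR R3
t=8  I1 EX
t=9  I1 WR R4
t=10  I3→MUL
t=11  I3 RO
t=17  I3 EX
t=18  I3 WR R1
t=19  I4→MUL
t=20  I4 RO
t=26  I4 EX
t=27  I4 WR R4
t=28  I5→LSU
t=29  I5 RO; I6→SHIFT
t=30  I5 EX; I6 RO
t=31  I5 WR R4; I6 EX
t=32  I6 WR R2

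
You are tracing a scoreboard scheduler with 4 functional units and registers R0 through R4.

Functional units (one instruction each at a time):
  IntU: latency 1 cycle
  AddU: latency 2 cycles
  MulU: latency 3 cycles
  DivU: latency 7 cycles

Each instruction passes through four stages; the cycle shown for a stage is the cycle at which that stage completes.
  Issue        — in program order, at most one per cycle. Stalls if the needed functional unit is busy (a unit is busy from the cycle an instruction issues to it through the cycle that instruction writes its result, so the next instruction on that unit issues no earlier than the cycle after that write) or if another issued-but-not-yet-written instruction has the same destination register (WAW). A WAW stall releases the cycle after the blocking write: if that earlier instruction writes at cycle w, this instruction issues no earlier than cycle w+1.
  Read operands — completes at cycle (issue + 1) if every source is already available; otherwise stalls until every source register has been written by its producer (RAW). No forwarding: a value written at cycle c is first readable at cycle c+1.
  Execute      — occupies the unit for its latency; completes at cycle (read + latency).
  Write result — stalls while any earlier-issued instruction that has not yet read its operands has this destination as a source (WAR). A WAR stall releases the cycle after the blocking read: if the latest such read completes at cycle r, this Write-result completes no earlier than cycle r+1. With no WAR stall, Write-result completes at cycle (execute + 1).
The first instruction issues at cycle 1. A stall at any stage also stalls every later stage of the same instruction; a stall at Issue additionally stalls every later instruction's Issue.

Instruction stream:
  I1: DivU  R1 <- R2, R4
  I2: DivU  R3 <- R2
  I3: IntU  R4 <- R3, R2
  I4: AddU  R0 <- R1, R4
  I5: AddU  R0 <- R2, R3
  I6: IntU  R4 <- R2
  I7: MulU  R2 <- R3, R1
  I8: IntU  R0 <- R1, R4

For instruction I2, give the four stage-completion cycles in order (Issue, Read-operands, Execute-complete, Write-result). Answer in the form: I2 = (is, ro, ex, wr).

I2 = (11, 12, 19, 20)

I1: IS=1 RO=2 EX=9 WR=10
I2: IS=11 RO=12 EX=19 WR=20  [struct: DivU busy until I1 writes@10]
I3: IS=12 RO=21 EX=22 WR=23  [RAW R3: wait I2 write@20]
I4: IS=13 RO=24 EX=26 WR=27  [RAW R4: wait I3 write@23]
I5: IS=28 RO=29 EX=31 WR=32  [struct: AddU busy until I4 writes@27]
I6: IS=29 RO=30 EX=31 WR=32
I7: IS=30 RO=31 EX=34 WR=35
I8: IS=33 RO=34 EX=35 WR=36  [struct: IntU busy until I6 writes@32]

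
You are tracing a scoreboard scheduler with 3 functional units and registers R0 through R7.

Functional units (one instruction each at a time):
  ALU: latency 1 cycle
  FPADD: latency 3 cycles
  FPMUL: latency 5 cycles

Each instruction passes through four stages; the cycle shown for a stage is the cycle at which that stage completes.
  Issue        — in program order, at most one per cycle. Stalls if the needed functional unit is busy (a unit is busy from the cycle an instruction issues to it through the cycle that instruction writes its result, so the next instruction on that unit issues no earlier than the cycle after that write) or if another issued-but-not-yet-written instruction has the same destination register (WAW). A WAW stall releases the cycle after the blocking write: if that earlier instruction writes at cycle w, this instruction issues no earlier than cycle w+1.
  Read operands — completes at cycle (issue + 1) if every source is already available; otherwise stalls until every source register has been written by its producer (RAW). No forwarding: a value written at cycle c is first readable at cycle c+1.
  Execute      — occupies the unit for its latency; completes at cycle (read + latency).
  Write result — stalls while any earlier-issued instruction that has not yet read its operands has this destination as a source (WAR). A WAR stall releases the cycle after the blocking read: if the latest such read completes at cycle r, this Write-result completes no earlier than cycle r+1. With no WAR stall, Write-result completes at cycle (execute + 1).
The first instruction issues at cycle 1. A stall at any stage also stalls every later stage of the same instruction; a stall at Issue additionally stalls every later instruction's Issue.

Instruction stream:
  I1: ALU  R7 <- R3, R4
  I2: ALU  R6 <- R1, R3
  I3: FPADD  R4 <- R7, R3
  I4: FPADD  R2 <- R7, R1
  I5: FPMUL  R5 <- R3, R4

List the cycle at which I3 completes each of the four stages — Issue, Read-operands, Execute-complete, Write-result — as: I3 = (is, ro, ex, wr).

[1] issue I1 (ALU)
[2] I1 read-ops
[3] I1 finished on ALU
[4] I1→R7
[5] issue I2 (ALU)
[6] I2 read-ops; issue I3 (FPADD)
[7] I2 finished on ALU; I3 read-ops
[8] I2→R6
[10] I3 finished on FPADD
[11] I3→R4
[12] issue I4 (FPADD)
[13] I4 read-ops; issue I5 (FPMUL)
[14] I5 read-ops
[16] I4 finished on FPADD
[17] I4→R2
[19] I5 finished on FPMUL
[20] I5→R5

I3 = (6, 7, 10, 11)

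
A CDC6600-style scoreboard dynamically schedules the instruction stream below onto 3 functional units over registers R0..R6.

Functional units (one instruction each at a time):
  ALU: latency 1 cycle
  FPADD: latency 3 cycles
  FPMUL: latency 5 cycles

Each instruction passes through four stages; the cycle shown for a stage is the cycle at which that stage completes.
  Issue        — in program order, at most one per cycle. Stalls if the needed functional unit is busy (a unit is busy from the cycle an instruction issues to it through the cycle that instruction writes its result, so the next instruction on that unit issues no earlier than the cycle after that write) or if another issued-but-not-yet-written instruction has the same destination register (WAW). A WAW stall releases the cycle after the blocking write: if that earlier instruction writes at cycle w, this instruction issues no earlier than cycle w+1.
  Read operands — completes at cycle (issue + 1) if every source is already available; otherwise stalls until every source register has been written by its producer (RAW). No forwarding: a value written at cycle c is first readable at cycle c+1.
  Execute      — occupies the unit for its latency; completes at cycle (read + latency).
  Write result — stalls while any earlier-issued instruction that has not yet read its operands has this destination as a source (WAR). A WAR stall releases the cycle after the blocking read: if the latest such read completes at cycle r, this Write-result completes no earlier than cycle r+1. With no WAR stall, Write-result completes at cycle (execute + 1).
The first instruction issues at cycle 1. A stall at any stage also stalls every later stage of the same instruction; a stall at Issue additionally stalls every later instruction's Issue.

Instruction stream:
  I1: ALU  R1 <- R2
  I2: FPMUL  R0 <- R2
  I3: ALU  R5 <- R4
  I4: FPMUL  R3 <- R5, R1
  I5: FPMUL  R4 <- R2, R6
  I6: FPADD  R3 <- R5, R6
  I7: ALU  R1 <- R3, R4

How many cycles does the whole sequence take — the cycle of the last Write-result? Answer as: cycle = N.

cycle = 28

t=1  I1 issues→ALU
t=2  I1 reads; I2 issues→FPMUL
t=3  I1 exec-done; I2 reads
t=4  I1 writes R1
t=5  I3 issues→ALU
t=6  I3 reads
t=7  I3 exec-done
t=8  I2 exec-done; I3 writes R5
t=9  I2 writes R0
t=10  I4 issues→FPMUL
t=11  I4 reads
t=16  I4 exec-done
t=17  I4 writes R3
t=18  I5 issues→FPMUL
t=19  I5 reads; I6 issues→FPADD
t=20  I6 reads; I7 issues→ALU
t=23  I6 exec-done
t=24  I5 exec-done; I6 writes R3
t=25  I5 writes R4
t=26  I7 reads
t=27  I7 exec-done
t=28  I7 writes R1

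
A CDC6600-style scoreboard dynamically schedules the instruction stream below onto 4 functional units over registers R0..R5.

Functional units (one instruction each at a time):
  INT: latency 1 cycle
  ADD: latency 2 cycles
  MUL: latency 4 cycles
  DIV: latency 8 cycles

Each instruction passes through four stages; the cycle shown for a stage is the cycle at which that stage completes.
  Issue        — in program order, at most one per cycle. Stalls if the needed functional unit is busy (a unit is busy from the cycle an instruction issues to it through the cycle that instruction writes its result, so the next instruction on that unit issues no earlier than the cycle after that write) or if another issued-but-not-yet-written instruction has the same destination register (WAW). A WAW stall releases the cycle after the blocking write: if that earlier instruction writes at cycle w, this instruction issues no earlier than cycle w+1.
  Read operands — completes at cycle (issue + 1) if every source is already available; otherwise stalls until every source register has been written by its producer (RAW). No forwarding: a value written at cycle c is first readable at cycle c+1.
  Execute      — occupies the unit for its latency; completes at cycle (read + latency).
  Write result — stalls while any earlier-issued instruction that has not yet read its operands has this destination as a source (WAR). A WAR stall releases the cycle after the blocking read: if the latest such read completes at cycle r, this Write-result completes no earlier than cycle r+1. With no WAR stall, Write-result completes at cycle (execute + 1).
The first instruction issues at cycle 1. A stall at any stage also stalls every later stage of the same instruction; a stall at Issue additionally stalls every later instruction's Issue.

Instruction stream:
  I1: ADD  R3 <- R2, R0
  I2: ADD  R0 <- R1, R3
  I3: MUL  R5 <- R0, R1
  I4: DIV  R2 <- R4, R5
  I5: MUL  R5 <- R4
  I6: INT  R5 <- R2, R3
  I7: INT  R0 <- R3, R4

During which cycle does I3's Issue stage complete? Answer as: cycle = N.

t=1  I1 issues→ADD
t=2  I1 reads
t=4  I1 exec-done
t=5  I1 writes R3
t=6  I2 issues→ADD
t=7  I2 reads; I3 issues→MUL
t=8  I4 issues→DIV
t=9  I2 exec-done
t=10  I2 writes R0
t=11  I3 reads
t=15  I3 exec-done
t=16  I3 writes R5
t=17  I4 reads; I5 issues→MUL
t=18  I5 reads
t=22  I5 exec-done
t=23  I5 writes R5
t=24  I6 issues→INT
t=25  I4 exec-done
t=26  I4 writes R2
t=27  I6 reads
t=28  I6 exec-done
t=29  I6 writes R5
t=30  I7 issues→INT
t=31  I7 reads
t=32  I7 exec-done
t=33  I7 writes R0

cycle = 7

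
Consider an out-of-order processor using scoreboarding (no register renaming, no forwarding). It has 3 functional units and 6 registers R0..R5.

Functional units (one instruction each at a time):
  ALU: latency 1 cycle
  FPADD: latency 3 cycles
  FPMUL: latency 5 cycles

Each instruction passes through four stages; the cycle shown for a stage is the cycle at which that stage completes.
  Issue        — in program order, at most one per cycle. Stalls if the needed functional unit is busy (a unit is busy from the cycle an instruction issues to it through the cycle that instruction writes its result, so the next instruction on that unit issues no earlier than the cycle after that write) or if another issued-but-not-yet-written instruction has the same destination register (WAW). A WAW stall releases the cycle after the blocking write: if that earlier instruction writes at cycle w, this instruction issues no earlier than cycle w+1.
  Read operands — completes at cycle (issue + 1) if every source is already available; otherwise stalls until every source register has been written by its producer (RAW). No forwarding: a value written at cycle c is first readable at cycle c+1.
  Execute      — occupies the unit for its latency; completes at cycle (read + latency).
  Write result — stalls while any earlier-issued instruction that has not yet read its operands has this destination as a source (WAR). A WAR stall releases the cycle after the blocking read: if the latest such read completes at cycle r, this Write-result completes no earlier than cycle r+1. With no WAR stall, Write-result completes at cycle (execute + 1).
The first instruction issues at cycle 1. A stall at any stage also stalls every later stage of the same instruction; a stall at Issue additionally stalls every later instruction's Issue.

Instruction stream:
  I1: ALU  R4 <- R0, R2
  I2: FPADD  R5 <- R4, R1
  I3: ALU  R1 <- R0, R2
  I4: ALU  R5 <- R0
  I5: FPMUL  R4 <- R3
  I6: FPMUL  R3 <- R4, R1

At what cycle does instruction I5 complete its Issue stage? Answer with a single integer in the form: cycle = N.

cycle = 11

I1  is:1  ro:2  ex:3  wr:4
I2  is:2  ro:5  ex:8  wr:9  — RAW R4: wait I1 write@4
I3  is:5  ro:6  ex:7  wr:8  — struct: ALU busy until I1 writes@4
I4  is:10  ro:11  ex:12  wr:13  — WAW R5: wait I2 write@9
I5  is:11  ro:12  ex:17  wr:18
I6  is:19  ro:20  ex:25  wr:26  — struct: FPMUL busy until I5 writes@18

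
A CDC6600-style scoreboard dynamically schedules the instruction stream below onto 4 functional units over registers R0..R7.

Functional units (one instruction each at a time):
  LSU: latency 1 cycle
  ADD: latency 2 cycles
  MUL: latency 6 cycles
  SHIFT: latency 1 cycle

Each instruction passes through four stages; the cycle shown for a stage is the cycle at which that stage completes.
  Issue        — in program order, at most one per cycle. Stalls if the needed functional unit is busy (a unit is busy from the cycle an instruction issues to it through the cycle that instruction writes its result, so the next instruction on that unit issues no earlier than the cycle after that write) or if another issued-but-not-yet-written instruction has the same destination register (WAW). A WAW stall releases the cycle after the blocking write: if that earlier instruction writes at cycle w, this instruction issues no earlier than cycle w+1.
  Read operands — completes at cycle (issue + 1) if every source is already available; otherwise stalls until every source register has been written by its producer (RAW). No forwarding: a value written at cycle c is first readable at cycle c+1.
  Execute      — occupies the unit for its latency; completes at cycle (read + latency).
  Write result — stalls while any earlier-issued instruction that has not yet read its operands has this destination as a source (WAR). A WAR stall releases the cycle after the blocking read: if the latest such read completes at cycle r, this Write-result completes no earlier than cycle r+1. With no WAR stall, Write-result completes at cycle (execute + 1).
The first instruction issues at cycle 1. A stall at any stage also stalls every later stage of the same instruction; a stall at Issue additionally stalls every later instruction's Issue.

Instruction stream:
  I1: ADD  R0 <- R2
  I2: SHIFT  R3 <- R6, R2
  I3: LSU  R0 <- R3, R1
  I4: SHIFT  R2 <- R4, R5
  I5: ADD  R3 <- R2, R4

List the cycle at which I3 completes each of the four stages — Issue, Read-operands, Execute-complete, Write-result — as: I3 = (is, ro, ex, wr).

  I1 | 1 | 2 | 4 | 5
  I2 | 2 | 3 | 4 | 5
  I3 | 6 | 7 | 8 | 9   WAW R0: wait I1 write@5
  I4 | 7 | 8 | 9 | 10
  I5 | 8 | 11 | 13 | 14   RAW R2: wait I4 write@10

I3 = (6, 7, 8, 9)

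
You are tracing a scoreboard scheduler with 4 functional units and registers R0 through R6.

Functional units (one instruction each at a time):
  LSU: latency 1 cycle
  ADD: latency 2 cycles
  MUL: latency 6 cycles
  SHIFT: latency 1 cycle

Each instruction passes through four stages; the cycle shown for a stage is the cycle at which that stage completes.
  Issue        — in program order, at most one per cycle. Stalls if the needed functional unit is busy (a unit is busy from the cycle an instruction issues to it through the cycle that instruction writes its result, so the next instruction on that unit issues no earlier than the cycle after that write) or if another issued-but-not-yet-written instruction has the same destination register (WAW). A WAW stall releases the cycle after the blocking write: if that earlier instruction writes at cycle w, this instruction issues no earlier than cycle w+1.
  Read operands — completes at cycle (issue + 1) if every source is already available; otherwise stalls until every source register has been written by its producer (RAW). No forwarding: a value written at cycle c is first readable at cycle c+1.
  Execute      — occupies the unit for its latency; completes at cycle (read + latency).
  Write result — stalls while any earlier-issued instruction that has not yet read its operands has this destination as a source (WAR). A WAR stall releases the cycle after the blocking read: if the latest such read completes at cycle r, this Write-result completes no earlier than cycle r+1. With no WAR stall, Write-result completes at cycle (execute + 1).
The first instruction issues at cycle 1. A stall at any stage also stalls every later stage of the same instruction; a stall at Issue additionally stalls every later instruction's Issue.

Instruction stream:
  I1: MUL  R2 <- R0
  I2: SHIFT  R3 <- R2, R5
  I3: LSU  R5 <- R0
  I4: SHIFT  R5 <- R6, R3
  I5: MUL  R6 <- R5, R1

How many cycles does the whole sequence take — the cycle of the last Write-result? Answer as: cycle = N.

cycle 1: I1→MUL
cycle 2: I1 RO, I2→SHIFT
cycle 3: I3→LSU
cycle 4: I3 RO
cycle 5: I3 EX
cycle 8: I1 EX
cycle 9: I1 WR R2
cycle 10: I2 RO
cycle 11: I2 EX, I3 WR R5
cycle 12: I2 WR R3
cycle 13: I4→SHIFT
cycle 14: I4 RO, I5→MUL
cycle 15: I4 EX
cycle 16: I4 WR R5
cycle 17: I5 RO
cycle 23: I5 EX
cycle 24: I5 WR R6

cycle = 24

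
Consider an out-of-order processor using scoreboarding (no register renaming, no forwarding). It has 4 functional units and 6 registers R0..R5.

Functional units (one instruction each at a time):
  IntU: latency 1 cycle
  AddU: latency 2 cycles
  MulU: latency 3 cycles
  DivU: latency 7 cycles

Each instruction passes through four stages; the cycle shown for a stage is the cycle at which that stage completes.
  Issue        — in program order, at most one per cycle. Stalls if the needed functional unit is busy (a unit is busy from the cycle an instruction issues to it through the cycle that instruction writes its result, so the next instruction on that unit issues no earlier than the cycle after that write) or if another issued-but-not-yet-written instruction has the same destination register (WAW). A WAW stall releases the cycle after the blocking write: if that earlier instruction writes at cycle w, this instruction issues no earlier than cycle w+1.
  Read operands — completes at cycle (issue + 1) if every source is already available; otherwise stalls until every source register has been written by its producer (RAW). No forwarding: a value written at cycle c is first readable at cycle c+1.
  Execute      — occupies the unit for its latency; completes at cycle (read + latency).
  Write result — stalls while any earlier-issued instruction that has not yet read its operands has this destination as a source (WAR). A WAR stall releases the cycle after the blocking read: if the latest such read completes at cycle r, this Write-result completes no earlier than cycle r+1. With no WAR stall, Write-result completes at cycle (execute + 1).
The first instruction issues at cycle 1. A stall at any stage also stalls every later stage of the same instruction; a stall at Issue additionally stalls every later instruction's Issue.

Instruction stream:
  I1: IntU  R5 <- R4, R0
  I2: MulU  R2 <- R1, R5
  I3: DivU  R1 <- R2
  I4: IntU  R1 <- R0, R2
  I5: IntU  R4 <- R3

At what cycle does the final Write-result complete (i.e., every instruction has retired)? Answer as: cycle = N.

cycle = 26

cycle 1: issue I1 (IntU)
cycle 2: I1 read-ops, issue I2 (MulU)
cycle 3: I1 finished on IntU, issue I3 (DivU)
cycle 4: I1→R5
cycle 5: I2 read-ops
cycle 8: I2 finished on MulU
cycle 9: I2→R2
cycle 10: I3 read-ops
cycle 17: I3 finished on DivU
cycle 18: I3→R1
cycle 19: issue I4 (IntU)
cycle 20: I4 read-ops
cycle 21: I4 finished on IntU
cycle 22: I4→R1
cycle 23: issue I5 (IntU)
cycle 24: I5 read-ops
cycle 25: I5 finished on IntU
cycle 26: I5→R4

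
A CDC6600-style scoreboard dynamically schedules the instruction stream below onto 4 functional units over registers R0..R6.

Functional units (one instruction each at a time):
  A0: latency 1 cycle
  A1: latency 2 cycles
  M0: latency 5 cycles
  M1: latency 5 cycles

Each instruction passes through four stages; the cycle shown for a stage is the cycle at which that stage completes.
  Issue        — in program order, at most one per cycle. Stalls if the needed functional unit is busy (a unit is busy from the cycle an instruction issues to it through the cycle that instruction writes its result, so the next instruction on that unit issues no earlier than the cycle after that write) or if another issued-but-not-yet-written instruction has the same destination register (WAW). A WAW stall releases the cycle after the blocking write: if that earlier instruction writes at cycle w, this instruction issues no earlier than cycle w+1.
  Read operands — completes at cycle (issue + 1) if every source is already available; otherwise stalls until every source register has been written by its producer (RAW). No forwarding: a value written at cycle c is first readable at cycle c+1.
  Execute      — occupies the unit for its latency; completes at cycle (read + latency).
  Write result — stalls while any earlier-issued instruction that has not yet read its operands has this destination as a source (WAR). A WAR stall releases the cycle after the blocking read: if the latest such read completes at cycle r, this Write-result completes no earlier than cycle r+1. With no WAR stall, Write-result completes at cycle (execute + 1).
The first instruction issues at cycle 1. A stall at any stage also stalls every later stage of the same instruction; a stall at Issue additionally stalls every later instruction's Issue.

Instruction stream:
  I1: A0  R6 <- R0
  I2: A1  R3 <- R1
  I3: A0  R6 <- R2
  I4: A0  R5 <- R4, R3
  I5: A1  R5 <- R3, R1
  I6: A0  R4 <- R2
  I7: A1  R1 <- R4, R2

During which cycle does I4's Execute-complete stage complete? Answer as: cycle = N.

cycle = 11

[1] I1 issues→A0
[2] I1 reads · I2 issues→A1
[3] I1 exec-done · I2 reads
[4] I1 writes R6
[5] I2 exec-done · I3 issues→A0
[6] I2 writes R3 · I3 reads
[7] I3 exec-done
[8] I3 writes R6
[9] I4 issues→A0
[10] I4 reads
[11] I4 exec-done
[12] I4 writes R5
[13] I5 issues→A1
[14] I5 reads · I6 issues→A0
[15] I6 reads
[16] I5 exec-done · I6 exec-done
[17] I5 writes R5 · I6 writes R4
[18] I7 issues→A1
[19] I7 reads
[21] I7 exec-done
[22] I7 writes R1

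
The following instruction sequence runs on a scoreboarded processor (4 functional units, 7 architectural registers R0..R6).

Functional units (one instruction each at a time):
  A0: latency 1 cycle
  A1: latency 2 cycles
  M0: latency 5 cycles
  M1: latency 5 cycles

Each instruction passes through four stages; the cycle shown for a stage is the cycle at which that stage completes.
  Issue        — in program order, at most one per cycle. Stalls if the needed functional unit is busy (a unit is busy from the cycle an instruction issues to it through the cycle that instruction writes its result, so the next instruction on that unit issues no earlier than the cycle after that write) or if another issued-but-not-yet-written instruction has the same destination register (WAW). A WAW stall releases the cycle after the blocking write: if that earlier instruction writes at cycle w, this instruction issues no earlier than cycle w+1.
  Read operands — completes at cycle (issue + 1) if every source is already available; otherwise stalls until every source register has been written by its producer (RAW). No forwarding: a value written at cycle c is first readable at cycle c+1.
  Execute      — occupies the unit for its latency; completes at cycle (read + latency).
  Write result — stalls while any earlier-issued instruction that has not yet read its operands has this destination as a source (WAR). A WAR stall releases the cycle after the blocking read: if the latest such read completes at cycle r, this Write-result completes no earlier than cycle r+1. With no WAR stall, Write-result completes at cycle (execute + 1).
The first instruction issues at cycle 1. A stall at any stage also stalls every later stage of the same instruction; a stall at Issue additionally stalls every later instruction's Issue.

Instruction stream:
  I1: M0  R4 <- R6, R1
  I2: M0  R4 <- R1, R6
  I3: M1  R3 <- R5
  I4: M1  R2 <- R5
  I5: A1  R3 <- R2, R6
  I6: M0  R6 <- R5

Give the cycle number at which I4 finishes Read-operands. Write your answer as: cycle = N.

cycle 1: I1 dispatched to M0
cycle 2: I1 operands ready
cycle 7: I1 complete
cycle 8: R4←I1
cycle 9: I2 dispatched to M0
cycle 10: I2 operands ready · I3 dispatched to M1
cycle 11: I3 operands ready
cycle 15: I2 complete
cycle 16: R4←I2 · I3 complete
cycle 17: R3←I3
cycle 18: I4 dispatched to M1
cycle 19: I4 operands ready · I5 dispatched to A1
cycle 20: I6 dispatched to M0
cycle 21: I6 operands ready
cycle 24: I4 complete
cycle 25: R2←I4
cycle 26: I5 operands ready · I6 complete
cycle 27: R6←I6
cycle 28: I5 complete
cycle 29: R3←I5

cycle = 19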